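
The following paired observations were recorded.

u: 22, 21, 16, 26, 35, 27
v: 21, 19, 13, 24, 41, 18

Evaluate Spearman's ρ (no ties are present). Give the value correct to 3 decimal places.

0.657

Rank u: 3, 2, 1, 4, 6, 5
Rank v: 4, 3, 1, 5, 6, 2
d = rank(u) − rank(v): -1, -1, 0, -1, 0, 3; Σd² = 12
ρ = 1 − 6Σd² / [n(n²−1)] = 1 − 6×12 / (6×35) = 1 − 72/210 ≈ 0.657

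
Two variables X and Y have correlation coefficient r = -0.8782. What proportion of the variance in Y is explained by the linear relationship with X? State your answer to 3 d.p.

0.771

r² = (-0.8782)² = 0.771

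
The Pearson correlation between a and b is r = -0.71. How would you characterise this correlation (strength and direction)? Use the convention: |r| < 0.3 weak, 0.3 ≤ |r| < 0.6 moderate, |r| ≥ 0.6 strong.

r = -0.71 < 0 so the relationship is negative.
|r| = 0.71, which falls in the strong range.

strong negative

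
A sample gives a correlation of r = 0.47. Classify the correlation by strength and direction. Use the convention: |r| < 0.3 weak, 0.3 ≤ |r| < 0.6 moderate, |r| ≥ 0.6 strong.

r = 0.47 > 0 so the relationship is positive.
|r| = 0.47, which falls in the moderate range.

moderate positive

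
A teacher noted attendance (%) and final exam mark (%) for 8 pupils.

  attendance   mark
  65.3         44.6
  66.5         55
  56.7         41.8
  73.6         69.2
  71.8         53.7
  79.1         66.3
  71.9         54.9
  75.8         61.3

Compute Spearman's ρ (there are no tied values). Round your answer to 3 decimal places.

0.857

Rank attendance: 2, 3, 1, 6, 4, 8, 5, 7
Rank mark: 2, 5, 1, 8, 3, 7, 4, 6
d = rank(attendance) − rank(mark): 0, -2, 0, -2, 1, 1, 1, 1; Σd² = 12
ρ = 1 − 6Σd² / [n(n²−1)] = 1 − 6×12 / (8×63) = 1 − 72/504 ≈ 0.857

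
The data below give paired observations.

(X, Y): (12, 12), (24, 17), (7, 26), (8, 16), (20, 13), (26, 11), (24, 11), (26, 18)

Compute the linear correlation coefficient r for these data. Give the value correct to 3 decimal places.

n = 8, ΣX = 147, ΣY = 124, ΣX² = 3161, ΣY² = 2100, ΣXY = 2140
nΣXY − ΣXΣY = 17120 − 18228 = -1108
nΣX² − (ΣX)² = 25288 − 21609 = 3679; nΣY² − (ΣY)² = 16800 − 15376 = 1424
r = -1108 / √(3679 × 1424) = -1108 / 2288.8635 ≈ -0.484

-0.484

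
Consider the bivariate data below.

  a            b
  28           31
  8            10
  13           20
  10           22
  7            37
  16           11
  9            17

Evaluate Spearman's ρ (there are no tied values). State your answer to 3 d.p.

Rank a: 7, 2, 5, 4, 1, 6, 3
Rank b: 6, 1, 4, 5, 7, 2, 3
d = rank(a) − rank(b): 1, 1, 1, -1, -6, 4, 0; Σd² = 56
ρ = 1 − 6Σd² / [n(n²−1)] = 1 − 6×56 / (7×48) = 1 − 336/336 ≈ 0.000

0.000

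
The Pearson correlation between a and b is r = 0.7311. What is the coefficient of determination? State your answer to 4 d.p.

r² = (0.7311)² = 0.5345

0.5345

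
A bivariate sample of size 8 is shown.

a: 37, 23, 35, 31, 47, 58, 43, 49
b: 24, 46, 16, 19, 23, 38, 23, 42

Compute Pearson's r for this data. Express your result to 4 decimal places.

0.1134

n = 8, Σa = 323, Σb = 231, Σa² = 13907, Σb² = 7575, Σab = 9427
nΣab − ΣaΣb = 75416 − 74613 = 803
nΣa² − (Σa)² = 111256 − 104329 = 6927; nΣb² − (Σb)² = 60600 − 53361 = 7239
r = 803 / √(6927 × 7239) = 803 / 7081.2819 ≈ 0.1134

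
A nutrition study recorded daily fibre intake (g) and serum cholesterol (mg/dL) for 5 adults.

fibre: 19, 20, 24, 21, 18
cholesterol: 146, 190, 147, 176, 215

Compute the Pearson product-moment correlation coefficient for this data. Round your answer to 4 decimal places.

n = 5, Σx = 102, Σy = 874, Σx² = 2102, Σy² = 156226, Σxy = 17668
nΣxy − ΣxΣy = 88340 − 89148 = -808
nΣx² − (Σx)² = 10510 − 10404 = 106; nΣy² − (Σy)² = 781130 − 763876 = 17254
r = -808 / √(106 × 17254) = -808 / 1352.3772 ≈ -0.5975

-0.5975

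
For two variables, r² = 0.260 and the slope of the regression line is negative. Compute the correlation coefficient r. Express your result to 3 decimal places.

|r| = √0.260 = 0.510
The association is negative, so r = −0.510.

-0.510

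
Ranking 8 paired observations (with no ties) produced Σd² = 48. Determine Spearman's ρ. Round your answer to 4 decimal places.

ρ = 1 − 6Σd² / [n(n²−1)] = 1 − 6×48 / (8×63)
  = 1 − 288/504 = 1 − 0.57143 ≈ 0.4286

0.4286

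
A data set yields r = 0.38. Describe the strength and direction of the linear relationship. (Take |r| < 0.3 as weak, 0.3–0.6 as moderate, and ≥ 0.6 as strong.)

moderate positive

r = 0.38 > 0 so the relationship is positive.
|r| = 0.38, which falls in the moderate range.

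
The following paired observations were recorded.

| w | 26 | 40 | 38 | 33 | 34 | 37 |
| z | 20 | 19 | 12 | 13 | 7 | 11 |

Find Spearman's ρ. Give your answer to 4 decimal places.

Rank w: 1, 6, 5, 2, 3, 4
Rank z: 6, 5, 3, 4, 1, 2
d = rank(w) − rank(z): -5, 1, 2, -2, 2, 2; Σd² = 42
ρ = 1 − 6Σd² / [n(n²−1)] = 1 − 6×42 / (6×35) = 1 − 252/210 ≈ -0.2000

-0.2000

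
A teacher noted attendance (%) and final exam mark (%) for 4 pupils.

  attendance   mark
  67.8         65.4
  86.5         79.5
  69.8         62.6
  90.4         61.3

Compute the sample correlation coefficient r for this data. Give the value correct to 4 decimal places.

n = 4, Σx = 314.5, Σy = 268.8, Σx² = 25123.29, Σy² = 18273.86, Σxy = 21221.87
nΣxy − ΣxΣy = 84887.48 − 84537.6 = 349.88
nΣx² − (Σx)² = 100493.16 − 98910.25 = 1582.91; nΣy² − (Σy)² = 73095.44 − 72253.44 = 842
r = 349.88 / √(1582.91 × 842) = 349.88 / 1154.4740 ≈ 0.3031

0.3031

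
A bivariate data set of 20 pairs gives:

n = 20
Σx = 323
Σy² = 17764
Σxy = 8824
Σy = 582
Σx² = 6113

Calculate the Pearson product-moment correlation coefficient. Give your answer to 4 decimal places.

-0.6678

r = (nΣxy − ΣxΣy) / √[(nΣx² − (Σx)²)(nΣy² − (Σy)²)]
Numerator: 20×8824 − 323×582 = -11506
Denominator: √[(122260 − 104329)(355280 − 338724)] = √[17931 × 16556] = 17229.7892
r = -11506 / 17229.7892 ≈ -0.6678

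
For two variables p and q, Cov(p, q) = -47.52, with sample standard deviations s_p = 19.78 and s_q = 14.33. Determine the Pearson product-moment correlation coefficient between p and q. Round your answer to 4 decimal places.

-0.1677

r = Cov(p,q) / (s_p · s_q) = -47.52 / (19.78 × 14.33)
  = -47.52 / 283.4474 ≈ -0.1677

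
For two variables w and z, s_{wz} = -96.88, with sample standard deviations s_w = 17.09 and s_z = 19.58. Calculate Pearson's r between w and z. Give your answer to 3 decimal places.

r = Cov(w,z) / (s_w · s_z) = -96.88 / (17.09 × 19.58)
  = -96.88 / 334.6222 ≈ -0.290

-0.290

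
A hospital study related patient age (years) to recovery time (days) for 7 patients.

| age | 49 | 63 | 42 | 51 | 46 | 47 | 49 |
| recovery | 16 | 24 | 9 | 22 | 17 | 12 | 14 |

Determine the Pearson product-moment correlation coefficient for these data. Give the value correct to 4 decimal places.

0.8431

n = 7, Σx = 347, Σy = 114, Σx² = 17461, Σy² = 2026, Σxy = 5828
nΣxy − ΣxΣy = 40796 − 39558 = 1238
nΣx² − (Σx)² = 122227 − 120409 = 1818; nΣy² − (Σy)² = 14182 − 12996 = 1186
r = 1238 / √(1818 × 1186) = 1238 / 1468.3828 ≈ 0.8431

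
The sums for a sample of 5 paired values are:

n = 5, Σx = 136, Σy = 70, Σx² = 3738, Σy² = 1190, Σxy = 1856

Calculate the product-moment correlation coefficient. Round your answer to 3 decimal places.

r = (nΣxy − ΣxΣy) / √[(nΣx² − (Σx)²)(nΣy² − (Σy)²)]
Numerator: 5×1856 − 136×70 = -240
Denominator: √[(18690 − 18496)(5950 − 4900)] = √[194 × 1050] = 451.3314
r = -240 / 451.3314 ≈ -0.532

-0.532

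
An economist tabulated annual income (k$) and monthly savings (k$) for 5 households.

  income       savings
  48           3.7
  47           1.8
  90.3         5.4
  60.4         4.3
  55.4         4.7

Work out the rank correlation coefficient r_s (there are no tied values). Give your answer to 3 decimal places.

Rank income: 2, 1, 5, 4, 3
Rank savings: 2, 1, 5, 3, 4
d = rank(income) − rank(savings): 0, 0, 0, 1, -1; Σd² = 2
ρ = 1 − 6Σd² / [n(n²−1)] = 1 − 6×2 / (5×24) = 1 − 12/120 ≈ 0.900

0.900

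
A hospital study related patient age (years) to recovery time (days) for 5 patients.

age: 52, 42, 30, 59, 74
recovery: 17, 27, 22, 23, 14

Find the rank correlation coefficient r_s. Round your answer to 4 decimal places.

Rank age: 3, 2, 1, 4, 5
Rank recovery: 2, 5, 3, 4, 1
d = rank(age) − rank(recovery): 1, -3, -2, 0, 4; Σd² = 30
ρ = 1 − 6Σd² / [n(n²−1)] = 1 − 6×30 / (5×24) = 1 − 180/120 ≈ -0.5000

-0.5000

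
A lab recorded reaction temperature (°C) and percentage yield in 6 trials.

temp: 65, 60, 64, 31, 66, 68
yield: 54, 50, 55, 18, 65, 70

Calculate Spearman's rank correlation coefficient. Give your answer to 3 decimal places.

Rank temp: 4, 2, 3, 1, 5, 6
Rank yield: 3, 2, 4, 1, 5, 6
d = rank(temp) − rank(yield): 1, 0, -1, 0, 0, 0; Σd² = 2
ρ = 1 − 6Σd² / [n(n²−1)] = 1 − 6×2 / (6×35) = 1 − 12/210 ≈ 0.943

0.943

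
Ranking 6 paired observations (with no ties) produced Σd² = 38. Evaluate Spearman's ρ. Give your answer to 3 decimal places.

-0.086

ρ = 1 − 6Σd² / [n(n²−1)] = 1 − 6×38 / (6×35)
  = 1 − 228/210 = 1 − 1.0857 ≈ -0.086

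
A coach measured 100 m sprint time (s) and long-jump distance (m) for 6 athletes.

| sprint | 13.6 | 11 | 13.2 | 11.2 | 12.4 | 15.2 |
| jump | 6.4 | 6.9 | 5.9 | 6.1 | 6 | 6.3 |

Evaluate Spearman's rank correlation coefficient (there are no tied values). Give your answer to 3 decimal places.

-0.143

Rank sprint: 5, 1, 4, 2, 3, 6
Rank jump: 5, 6, 1, 3, 2, 4
d = rank(sprint) − rank(jump): 0, -5, 3, -1, 1, 2; Σd² = 40
ρ = 1 − 6Σd² / [n(n²−1)] = 1 − 6×40 / (6×35) = 1 − 240/210 ≈ -0.143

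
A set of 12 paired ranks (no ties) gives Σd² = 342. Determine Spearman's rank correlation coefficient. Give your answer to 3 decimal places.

-0.196

ρ = 1 − 6Σd² / [n(n²−1)] = 1 − 6×342 / (12×143)
  = 1 − 2052/1716 = 1 − 1.1958 ≈ -0.196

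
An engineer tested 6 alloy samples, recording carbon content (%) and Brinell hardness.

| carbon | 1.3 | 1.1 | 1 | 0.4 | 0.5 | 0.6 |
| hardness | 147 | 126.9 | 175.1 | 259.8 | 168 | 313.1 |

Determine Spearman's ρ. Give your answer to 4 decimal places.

Rank carbon: 6, 5, 4, 1, 2, 3
Rank hardness: 2, 1, 4, 5, 3, 6
d = rank(carbon) − rank(hardness): 4, 4, 0, -4, -1, -3; Σd² = 58
ρ = 1 − 6Σd² / [n(n²−1)] = 1 − 6×58 / (6×35) = 1 − 348/210 ≈ -0.6571

-0.6571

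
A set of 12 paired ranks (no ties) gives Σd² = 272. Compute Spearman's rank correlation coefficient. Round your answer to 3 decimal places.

0.049

ρ = 1 − 6Σd² / [n(n²−1)] = 1 − 6×272 / (12×143)
  = 1 − 1632/1716 = 1 − 0.9510 ≈ 0.049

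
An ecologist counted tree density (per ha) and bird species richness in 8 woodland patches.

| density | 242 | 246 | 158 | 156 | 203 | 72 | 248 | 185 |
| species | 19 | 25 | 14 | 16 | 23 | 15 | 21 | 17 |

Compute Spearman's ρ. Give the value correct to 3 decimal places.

0.810

Rank density: 6, 7, 3, 2, 5, 1, 8, 4
Rank species: 5, 8, 1, 3, 7, 2, 6, 4
d = rank(density) − rank(species): 1, -1, 2, -1, -2, -1, 2, 0; Σd² = 16
ρ = 1 − 6Σd² / [n(n²−1)] = 1 − 6×16 / (8×63) = 1 − 96/504 ≈ 0.810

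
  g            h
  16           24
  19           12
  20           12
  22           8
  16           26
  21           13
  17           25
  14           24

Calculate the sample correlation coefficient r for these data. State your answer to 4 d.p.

n = 8, Σg = 145, Σh = 144, Σg² = 2683, Σh² = 2974, Σgh = 2478
nΣgh − ΣgΣh = 19824 − 20880 = -1056
nΣg² − (Σg)² = 21464 − 21025 = 439; nΣh² − (Σh)² = 23792 − 20736 = 3056
r = -1056 / √(439 × 3056) = -1056 / 1158.2677 ≈ -0.9117

-0.9117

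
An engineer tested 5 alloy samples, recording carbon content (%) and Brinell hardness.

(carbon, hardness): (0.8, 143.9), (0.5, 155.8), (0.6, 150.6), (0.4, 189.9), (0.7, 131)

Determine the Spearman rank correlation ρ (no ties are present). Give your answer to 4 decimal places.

Rank carbon: 5, 2, 3, 1, 4
Rank hardness: 2, 4, 3, 5, 1
d = rank(carbon) − rank(hardness): 3, -2, 0, -4, 3; Σd² = 38
ρ = 1 − 6Σd² / [n(n²−1)] = 1 − 6×38 / (5×24) = 1 − 228/120 ≈ -0.9000

-0.9000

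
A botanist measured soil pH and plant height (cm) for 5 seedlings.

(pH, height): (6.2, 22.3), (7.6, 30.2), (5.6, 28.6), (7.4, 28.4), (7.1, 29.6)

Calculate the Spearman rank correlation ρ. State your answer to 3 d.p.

0.500

Rank pH: 2, 5, 1, 4, 3
Rank height: 1, 5, 3, 2, 4
d = rank(pH) − rank(height): 1, 0, -2, 2, -1; Σd² = 10
ρ = 1 − 6Σd² / [n(n²−1)] = 1 − 6×10 / (5×24) = 1 − 60/120 ≈ 0.500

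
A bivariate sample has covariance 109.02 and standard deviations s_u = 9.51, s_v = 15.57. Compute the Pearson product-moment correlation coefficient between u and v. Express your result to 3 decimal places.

r = Cov(u,v) / (s_u · s_v) = 109.02 / (9.51 × 15.57)
  = 109.02 / 148.0707 ≈ 0.736

0.736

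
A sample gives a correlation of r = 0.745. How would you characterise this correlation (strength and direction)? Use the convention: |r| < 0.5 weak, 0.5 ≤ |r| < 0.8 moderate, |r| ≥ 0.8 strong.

moderate positive

r = 0.745 > 0 so the relationship is positive.
|r| = 0.745, which falls in the moderate range.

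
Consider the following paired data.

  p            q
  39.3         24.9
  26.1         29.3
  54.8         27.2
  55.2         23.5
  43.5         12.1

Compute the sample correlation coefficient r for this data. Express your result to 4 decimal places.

n = 5, Σp = 218.9, Σq = 117, Σp² = 10168.03, Σq² = 2917, Σpq = 5057.41
nΣpq − ΣpΣq = 25287.05 − 25611.3 = -324.25
nΣp² − (Σp)² = 50840.15 − 47917.21 = 2922.94; nΣq² − (Σq)² = 14585 − 13689 = 896
r = -324.25 / √(2922.94 × 896) = -324.25 / 1618.3183 ≈ -0.2004

-0.2004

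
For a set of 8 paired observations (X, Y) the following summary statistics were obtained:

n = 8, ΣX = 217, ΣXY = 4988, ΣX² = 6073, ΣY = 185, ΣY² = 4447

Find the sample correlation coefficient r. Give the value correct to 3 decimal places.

r = (nΣXY − ΣXΣY) / √[(nΣX² − (ΣX)²)(nΣY² − (ΣY)²)]
Numerator: 8×4988 − 217×185 = -241
Denominator: √[(48584 − 47089)(35576 − 34225)] = √[1495 × 1351] = 1421.1773
r = -241 / 1421.1773 ≈ -0.170

-0.170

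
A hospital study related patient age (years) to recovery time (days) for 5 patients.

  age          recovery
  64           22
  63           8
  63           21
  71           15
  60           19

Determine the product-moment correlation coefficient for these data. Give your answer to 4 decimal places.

-0.1824

n = 5, Σx = 321, Σy = 85, Σx² = 20675, Σy² = 1575, Σxy = 5440
nΣxy − ΣxΣy = 27200 − 27285 = -85
nΣx² − (Σx)² = 103375 − 103041 = 334; nΣy² − (Σy)² = 7875 − 7225 = 650
r = -85 / √(334 × 650) = -85 / 465.9399 ≈ -0.1824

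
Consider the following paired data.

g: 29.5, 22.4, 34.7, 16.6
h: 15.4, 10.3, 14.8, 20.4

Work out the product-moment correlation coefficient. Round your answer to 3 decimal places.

n = 4, Σg = 103.2, Σh = 60.9, Σg² = 2851.66, Σh² = 978.45, Σgh = 1537.22
nΣgh − ΣgΣh = 6148.88 − 6284.88 = -136
nΣg² − (Σg)² = 11406.64 − 10650.24 = 756.4; nΣh² − (Σh)² = 3913.8 − 3708.81 = 204.99
r = -136 / √(756.4 × 204.99) = -136 / 393.7695 ≈ -0.345

-0.345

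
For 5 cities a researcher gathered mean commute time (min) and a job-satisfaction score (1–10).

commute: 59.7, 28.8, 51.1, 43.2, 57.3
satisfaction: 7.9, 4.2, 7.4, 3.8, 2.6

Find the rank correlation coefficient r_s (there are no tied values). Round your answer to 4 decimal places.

0.3000

Rank commute: 5, 1, 3, 2, 4
Rank satisfaction: 5, 3, 4, 2, 1
d = rank(commute) − rank(satisfaction): 0, -2, -1, 0, 3; Σd² = 14
ρ = 1 − 6Σd² / [n(n²−1)] = 1 − 6×14 / (5×24) = 1 − 84/120 ≈ 0.3000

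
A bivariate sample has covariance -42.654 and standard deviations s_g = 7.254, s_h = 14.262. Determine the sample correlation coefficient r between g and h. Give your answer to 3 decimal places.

-0.412

r = Cov(g,h) / (s_g · s_h) = -42.654 / (7.254 × 14.262)
  = -42.654 / 103.4565 ≈ -0.412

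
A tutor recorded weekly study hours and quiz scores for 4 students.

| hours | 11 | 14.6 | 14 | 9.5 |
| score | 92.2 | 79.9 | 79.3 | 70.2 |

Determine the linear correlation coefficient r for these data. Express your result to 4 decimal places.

0.1549

n = 4, Σx = 49.1, Σy = 321.6, Σx² = 620.41, Σy² = 26101.38, Σxy = 3957.84
nΣxy − ΣxΣy = 15831.36 − 15790.56 = 40.8
nΣx² − (Σx)² = 2481.64 − 2410.81 = 70.83; nΣy² − (Σy)² = 104405.52 − 103426.56 = 978.96
r = 40.8 / √(70.83 × 978.96) = 40.8 / 263.3244 ≈ 0.1549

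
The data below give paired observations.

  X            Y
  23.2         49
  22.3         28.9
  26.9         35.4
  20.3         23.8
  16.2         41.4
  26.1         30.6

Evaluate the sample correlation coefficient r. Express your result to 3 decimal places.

n = 6, ΣX = 135, ΣY = 209.1, ΣX² = 3114.88, ΣY² = 7706.13, ΣXY = 4686.01
nΣXY − ΣXΣY = 28116.06 − 28228.5 = -112.44
nΣX² − (ΣX)² = 18689.28 − 18225 = 464.28; nΣY² − (ΣY)² = 46236.78 − 43722.81 = 2513.97
r = -112.44 / √(464.28 × 2513.97) = -112.44 / 1080.3638 ≈ -0.104

-0.104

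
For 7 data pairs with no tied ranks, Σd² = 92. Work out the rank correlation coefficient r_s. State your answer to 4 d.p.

-0.6429

ρ = 1 − 6Σd² / [n(n²−1)] = 1 − 6×92 / (7×48)
  = 1 − 552/336 = 1 − 1.64286 ≈ -0.6429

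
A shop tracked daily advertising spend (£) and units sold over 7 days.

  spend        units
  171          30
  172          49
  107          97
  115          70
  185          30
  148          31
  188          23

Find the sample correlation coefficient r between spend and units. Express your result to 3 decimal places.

n = 7, Σx = 1086, Σy = 330, Σx² = 174972, Σy² = 20000, Σxy = 46449
nΣxy − ΣxΣy = 325143 − 358380 = -33237
nΣx² − (Σx)² = 1224804 − 1179396 = 45408; nΣy² − (Σy)² = 140000 − 108900 = 31100
r = -33237 / √(45408 × 31100) = -33237 / 37579.1006 ≈ -0.884

-0.884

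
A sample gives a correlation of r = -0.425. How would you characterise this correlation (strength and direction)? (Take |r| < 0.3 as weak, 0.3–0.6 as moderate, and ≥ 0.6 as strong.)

moderate negative

r = -0.425 < 0 so the relationship is negative.
|r| = 0.425, which falls in the moderate range.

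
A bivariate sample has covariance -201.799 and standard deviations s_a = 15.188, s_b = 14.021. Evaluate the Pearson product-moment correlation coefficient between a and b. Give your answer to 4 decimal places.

r = Cov(a,b) / (s_a · s_b) = -201.799 / (15.188 × 14.021)
  = -201.799 / 212.9509 ≈ -0.9476

-0.9476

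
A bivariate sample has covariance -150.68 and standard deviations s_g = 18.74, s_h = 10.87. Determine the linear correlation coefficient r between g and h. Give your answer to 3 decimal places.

r = Cov(g,h) / (s_g · s_h) = -150.68 / (18.74 × 10.87)
  = -150.68 / 203.7038 ≈ -0.740

-0.740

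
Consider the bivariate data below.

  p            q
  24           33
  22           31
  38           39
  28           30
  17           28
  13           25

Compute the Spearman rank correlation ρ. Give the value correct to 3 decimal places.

0.829

Rank p: 4, 3, 6, 5, 2, 1
Rank q: 5, 4, 6, 3, 2, 1
d = rank(p) − rank(q): -1, -1, 0, 2, 0, 0; Σd² = 6
ρ = 1 − 6Σd² / [n(n²−1)] = 1 − 6×6 / (6×35) = 1 − 36/210 ≈ 0.829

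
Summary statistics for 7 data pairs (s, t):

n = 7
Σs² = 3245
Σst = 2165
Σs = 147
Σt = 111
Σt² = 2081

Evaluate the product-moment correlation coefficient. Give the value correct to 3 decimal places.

-0.737

r = (nΣst − ΣsΣt) / √[(nΣs² − (Σs)²)(nΣt² − (Σt)²)]
Numerator: 7×2165 − 147×111 = -1162
Denominator: √[(22715 − 21609)(14567 − 12321)] = √[1106 × 2246] = 1576.0952
r = -1162 / 1576.0952 ≈ -0.737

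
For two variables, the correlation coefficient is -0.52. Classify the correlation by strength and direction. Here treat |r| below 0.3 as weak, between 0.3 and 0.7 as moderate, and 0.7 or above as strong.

r = -0.52 < 0 so the relationship is negative.
|r| = 0.52, which falls in the moderate range.

moderate negative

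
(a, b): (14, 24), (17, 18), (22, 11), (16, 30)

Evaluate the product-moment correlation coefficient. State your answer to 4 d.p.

-0.8152

n = 4, Σa = 69, Σb = 83, Σa² = 1225, Σb² = 1921, Σab = 1364
nΣab − ΣaΣb = 5456 − 5727 = -271
nΣa² − (Σa)² = 4900 − 4761 = 139; nΣb² − (Σb)² = 7684 − 6889 = 795
r = -271 / √(139 × 795) = -271 / 332.4229 ≈ -0.8152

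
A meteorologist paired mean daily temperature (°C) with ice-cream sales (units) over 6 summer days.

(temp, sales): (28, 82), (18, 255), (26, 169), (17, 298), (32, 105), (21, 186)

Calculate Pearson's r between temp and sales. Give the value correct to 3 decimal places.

-0.926

n = 6, Σx = 142, Σy = 1095, Σx² = 3538, Σy² = 234735, Σxy = 23612
nΣxy − ΣxΣy = 141672 − 155490 = -13818
nΣx² − (Σx)² = 21228 − 20164 = 1064; nΣy² − (Σy)² = 1408410 − 1199025 = 209385
r = -13818 / √(1064 × 209385) = -13818 / 14926.0055 ≈ -0.926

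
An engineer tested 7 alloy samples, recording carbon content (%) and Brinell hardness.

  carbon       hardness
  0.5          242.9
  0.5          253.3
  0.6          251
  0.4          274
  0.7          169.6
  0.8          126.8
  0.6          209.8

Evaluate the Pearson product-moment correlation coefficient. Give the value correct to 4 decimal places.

n = 7, Σx = 4.1, Σy = 1527.4, Σx² = 2.51, Σy² = 350096.74, Σxy = 854.34
nΣxy − ΣxΣy = 5980.38 − 6262.34 = -281.96
nΣx² − (Σx)² = 17.57 − 16.81 = 0.76; nΣy² − (Σy)² = 2450677.18 − 2332950.76 = 117726.42
r = -281.96 / √(0.76 × 117726.42) = -281.96 / 299.1188 ≈ -0.9426

-0.9426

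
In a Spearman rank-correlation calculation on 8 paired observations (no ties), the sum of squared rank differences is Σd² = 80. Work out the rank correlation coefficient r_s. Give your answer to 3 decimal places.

ρ = 1 − 6Σd² / [n(n²−1)] = 1 − 6×80 / (8×63)
  = 1 − 480/504 = 1 − 0.9524 ≈ 0.048

0.048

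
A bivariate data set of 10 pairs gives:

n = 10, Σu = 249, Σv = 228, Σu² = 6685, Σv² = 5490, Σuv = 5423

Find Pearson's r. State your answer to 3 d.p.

r = (nΣuv − ΣuΣv) / √[(nΣu² − (Σu)²)(nΣv² − (Σv)²)]
Numerator: 10×5423 − 249×228 = -2542
Denominator: √[(66850 − 62001)(54900 − 51984)] = √[4849 × 2916] = 3760.2771
r = -2542 / 3760.2771 ≈ -0.676

-0.676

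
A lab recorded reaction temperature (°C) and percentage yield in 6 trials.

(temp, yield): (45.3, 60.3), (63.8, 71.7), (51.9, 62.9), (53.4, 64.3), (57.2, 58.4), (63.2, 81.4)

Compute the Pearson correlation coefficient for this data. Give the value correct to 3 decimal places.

n = 6, Σx = 334.8, Σy = 399, Σx² = 18933.78, Σy² = 26904.4, Σxy = 22489.14
nΣxy − ΣxΣy = 134934.84 − 133585.2 = 1349.64
nΣx² − (Σx)² = 113602.68 − 112091.04 = 1511.64; nΣy² − (Σy)² = 161426.4 − 159201 = 2225.4
r = 1349.64 / √(1511.64 × 2225.4) = 1349.64 / 1834.1220 ≈ 0.736

0.736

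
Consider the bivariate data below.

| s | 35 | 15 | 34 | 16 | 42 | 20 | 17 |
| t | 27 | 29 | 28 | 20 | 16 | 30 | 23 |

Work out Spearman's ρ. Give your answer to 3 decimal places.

Rank s: 6, 1, 5, 2, 7, 4, 3
Rank t: 4, 6, 5, 2, 1, 7, 3
d = rank(s) − rank(t): 2, -5, 0, 0, 6, -3, 0; Σd² = 74
ρ = 1 − 6Σd² / [n(n²−1)] = 1 − 6×74 / (7×48) = 1 − 444/336 ≈ -0.321

-0.321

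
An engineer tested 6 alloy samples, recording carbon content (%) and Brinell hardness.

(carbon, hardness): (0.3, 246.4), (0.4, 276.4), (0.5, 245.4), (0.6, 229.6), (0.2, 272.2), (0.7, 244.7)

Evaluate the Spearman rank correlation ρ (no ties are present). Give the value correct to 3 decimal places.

-0.771

Rank carbon: 2, 3, 4, 5, 1, 6
Rank hardness: 4, 6, 3, 1, 5, 2
d = rank(carbon) − rank(hardness): -2, -3, 1, 4, -4, 4; Σd² = 62
ρ = 1 − 6Σd² / [n(n²−1)] = 1 − 6×62 / (6×35) = 1 − 372/210 ≈ -0.771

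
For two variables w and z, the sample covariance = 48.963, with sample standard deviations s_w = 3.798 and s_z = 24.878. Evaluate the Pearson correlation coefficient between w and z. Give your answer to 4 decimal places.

0.5182

r = Cov(w,z) / (s_w · s_z) = 48.963 / (3.798 × 24.878)
  = 48.963 / 94.4866 ≈ 0.5182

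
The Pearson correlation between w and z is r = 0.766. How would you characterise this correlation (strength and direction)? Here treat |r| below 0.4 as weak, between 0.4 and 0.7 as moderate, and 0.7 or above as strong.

r = 0.766 > 0 so the relationship is positive.
|r| = 0.766, which falls in the strong range.

strong positive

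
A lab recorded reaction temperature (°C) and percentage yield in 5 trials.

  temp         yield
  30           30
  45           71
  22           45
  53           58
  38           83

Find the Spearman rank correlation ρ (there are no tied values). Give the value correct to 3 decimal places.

Rank temp: 2, 4, 1, 5, 3
Rank yield: 1, 4, 2, 3, 5
d = rank(temp) − rank(yield): 1, 0, -1, 2, -2; Σd² = 10
ρ = 1 − 6Σd² / [n(n²−1)] = 1 − 6×10 / (5×24) = 1 − 60/120 ≈ 0.500

0.500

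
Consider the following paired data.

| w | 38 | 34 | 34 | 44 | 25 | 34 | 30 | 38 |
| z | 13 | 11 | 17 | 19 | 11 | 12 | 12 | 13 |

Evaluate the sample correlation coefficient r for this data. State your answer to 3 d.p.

0.683

n = 8, Σw = 277, Σz = 108, Σw² = 9817, Σz² = 1518, Σwz = 3819
nΣwz − ΣwΣz = 30552 − 29916 = 636
nΣw² − (Σw)² = 78536 − 76729 = 1807; nΣz² − (Σz)² = 12144 − 11664 = 480
r = 636 / √(1807 × 480) = 636 / 931.3216 ≈ 0.683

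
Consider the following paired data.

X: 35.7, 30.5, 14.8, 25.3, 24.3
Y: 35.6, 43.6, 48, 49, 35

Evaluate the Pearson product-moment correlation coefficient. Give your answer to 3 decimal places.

n = 5, ΣX = 130.6, ΣY = 211.2, ΣX² = 3654.36, ΣY² = 9098.32, ΣXY = 5401.32
nΣXY − ΣXΣY = 27006.6 − 27582.72 = -576.12
nΣX² − (ΣX)² = 18271.8 − 17056.36 = 1215.44; nΣY² − (ΣY)² = 45491.6 − 44605.44 = 886.16
r = -576.12 / √(1215.44 × 886.16) = -576.12 / 1037.8219 ≈ -0.555

-0.555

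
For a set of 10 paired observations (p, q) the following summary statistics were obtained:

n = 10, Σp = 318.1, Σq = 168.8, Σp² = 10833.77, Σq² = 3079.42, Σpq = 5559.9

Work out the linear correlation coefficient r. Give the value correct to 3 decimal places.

0.469

r = (nΣpq − ΣpΣq) / √[(nΣp² − (Σp)²)(nΣq² − (Σq)²)]
Numerator: 10×5559.9 − 318.1×168.8 = 1903.72
Denominator: √[(108337.7 − 101187.61)(30794.2 − 28493.44)] = √[7150.09 × 2300.76] = 4055.9390
r = 1903.72 / 4055.9390 ≈ 0.469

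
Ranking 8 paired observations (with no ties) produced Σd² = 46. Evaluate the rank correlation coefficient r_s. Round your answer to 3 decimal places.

0.452

ρ = 1 − 6Σd² / [n(n²−1)] = 1 − 6×46 / (8×63)
  = 1 − 276/504 = 1 − 0.5476 ≈ 0.452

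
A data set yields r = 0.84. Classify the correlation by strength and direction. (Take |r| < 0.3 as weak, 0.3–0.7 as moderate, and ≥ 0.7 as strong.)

strong positive

r = 0.84 > 0 so the relationship is positive.
|r| = 0.84, which falls in the strong range.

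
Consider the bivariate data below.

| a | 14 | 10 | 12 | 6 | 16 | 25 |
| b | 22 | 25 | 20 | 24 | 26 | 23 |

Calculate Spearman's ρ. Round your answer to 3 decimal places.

-0.029

Rank a: 4, 2, 3, 1, 5, 6
Rank b: 2, 5, 1, 4, 6, 3
d = rank(a) − rank(b): 2, -3, 2, -3, -1, 3; Σd² = 36
ρ = 1 − 6Σd² / [n(n²−1)] = 1 − 6×36 / (6×35) = 1 − 216/210 ≈ -0.029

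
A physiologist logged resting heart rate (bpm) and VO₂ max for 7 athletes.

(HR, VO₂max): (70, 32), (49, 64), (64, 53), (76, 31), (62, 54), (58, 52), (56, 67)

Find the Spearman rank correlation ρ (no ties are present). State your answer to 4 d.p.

Rank HR: 6, 1, 5, 7, 4, 3, 2
Rank VO₂max: 2, 6, 4, 1, 5, 3, 7
d = rank(HR) − rank(VO₂max): 4, -5, 1, 6, -1, 0, -5; Σd² = 104
ρ = 1 − 6Σd² / [n(n²−1)] = 1 − 6×104 / (7×48) = 1 − 624/336 ≈ -0.8571

-0.8571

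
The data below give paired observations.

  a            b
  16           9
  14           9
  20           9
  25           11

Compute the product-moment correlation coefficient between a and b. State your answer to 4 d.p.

n = 4, Σa = 75, Σb = 38, Σa² = 1477, Σb² = 364, Σab = 725
nΣab − ΣaΣb = 2900 − 2850 = 50
nΣa² − (Σa)² = 5908 − 5625 = 283; nΣb² − (Σb)² = 1456 − 1444 = 12
r = 50 / √(283 × 12) = 50 / 58.2752 ≈ 0.8580

0.8580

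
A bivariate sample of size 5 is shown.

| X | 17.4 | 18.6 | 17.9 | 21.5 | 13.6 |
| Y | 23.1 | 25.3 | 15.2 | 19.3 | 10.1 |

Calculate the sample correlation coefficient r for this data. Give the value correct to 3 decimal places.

0.599

n = 5, ΣX = 89, ΣY = 93, ΣX² = 1616.34, ΣY² = 1879.24, ΣXY = 1696.91
nΣXY − ΣXΣY = 8484.55 − 8277 = 207.55
nΣX² − (ΣX)² = 8081.7 − 7921 = 160.7; nΣY² − (ΣY)² = 9396.2 − 8649 = 747.2
r = 207.55 / √(160.7 × 747.2) = 207.55 / 346.5185 ≈ 0.599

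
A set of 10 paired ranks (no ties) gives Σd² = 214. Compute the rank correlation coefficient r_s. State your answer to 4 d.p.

ρ = 1 − 6Σd² / [n(n²−1)] = 1 − 6×214 / (10×99)
  = 1 − 1284/990 = 1 − 1.29697 ≈ -0.2970

-0.2970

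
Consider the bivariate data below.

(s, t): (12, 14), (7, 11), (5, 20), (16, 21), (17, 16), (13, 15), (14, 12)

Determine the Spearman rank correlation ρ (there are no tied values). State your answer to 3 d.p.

Rank s: 3, 2, 1, 6, 7, 4, 5
Rank t: 3, 1, 6, 7, 5, 4, 2
d = rank(s) − rank(t): 0, 1, -5, -1, 2, 0, 3; Σd² = 40
ρ = 1 − 6Σd² / [n(n²−1)] = 1 − 6×40 / (7×48) = 1 − 240/336 ≈ 0.286

0.286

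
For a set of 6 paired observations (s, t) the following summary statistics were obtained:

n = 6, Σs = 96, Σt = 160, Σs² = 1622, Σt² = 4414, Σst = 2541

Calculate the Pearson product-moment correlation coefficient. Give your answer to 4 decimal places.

-0.1688

r = (nΣst − ΣsΣt) / √[(nΣs² − (Σs)²)(nΣt² − (Σt)²)]
Numerator: 6×2541 − 96×160 = -114
Denominator: √[(9732 − 9216)(26484 − 25600)] = √[516 × 884] = 675.3843
r = -114 / 675.3843 ≈ -0.1688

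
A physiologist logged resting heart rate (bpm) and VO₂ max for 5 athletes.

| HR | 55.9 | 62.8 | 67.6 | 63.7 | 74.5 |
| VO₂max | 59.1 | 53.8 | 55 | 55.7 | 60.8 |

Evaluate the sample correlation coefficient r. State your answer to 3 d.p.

0.254

n = 5, Σx = 324.5, Σy = 284.4, Σx² = 21246.35, Σy² = 16211.38, Σxy = 18478.02
nΣxy − ΣxΣy = 92390.1 − 92287.8 = 102.3
nΣx² − (Σx)² = 106231.75 − 105300.25 = 931.5; nΣy² − (Σy)² = 81056.9 − 80883.36 = 173.54
r = 102.3 / √(931.5 × 173.54) = 102.3 / 402.0603 ≈ 0.254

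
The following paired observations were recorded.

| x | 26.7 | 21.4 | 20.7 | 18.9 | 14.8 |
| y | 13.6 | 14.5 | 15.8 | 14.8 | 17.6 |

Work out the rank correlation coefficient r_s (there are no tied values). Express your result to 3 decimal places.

-0.900

Rank x: 5, 4, 3, 2, 1
Rank y: 1, 2, 4, 3, 5
d = rank(x) − rank(y): 4, 2, -1, -1, -4; Σd² = 38
ρ = 1 − 6Σd² / [n(n²−1)] = 1 − 6×38 / (5×24) = 1 − 228/120 ≈ -0.900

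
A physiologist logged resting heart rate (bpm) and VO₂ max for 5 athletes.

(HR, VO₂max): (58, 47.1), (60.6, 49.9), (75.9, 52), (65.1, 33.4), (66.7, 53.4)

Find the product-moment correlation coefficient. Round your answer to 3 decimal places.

0.227

n = 5, Σx = 326.3, Σy = 235.8, Σx² = 21484.07, Σy² = 11379.54, Σxy = 15438.66
nΣxy − ΣxΣy = 77193.3 − 76941.54 = 251.76
nΣx² − (Σx)² = 107420.35 − 106471.69 = 948.66; nΣy² − (Σy)² = 56897.7 − 55601.64 = 1296.06
r = 251.76 / √(948.66 × 1296.06) = 251.76 / 1108.8374 ≈ 0.227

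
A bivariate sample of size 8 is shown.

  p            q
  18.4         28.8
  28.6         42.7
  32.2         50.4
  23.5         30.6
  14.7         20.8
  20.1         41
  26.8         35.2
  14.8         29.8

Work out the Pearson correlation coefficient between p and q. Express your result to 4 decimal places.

n = 8, Σp = 179.1, Σq = 279.3, Σp² = 4302.99, Σq² = 10369.97, Σpq = 6607.38
nΣpq − ΣpΣq = 52859.04 − 50022.63 = 2836.41
nΣp² − (Σp)² = 34423.92 − 32076.81 = 2347.11; nΣq² − (Σq)² = 82959.76 − 78008.49 = 4951.27
r = 2836.41 / √(2347.11 × 4951.27) = 2836.41 / 3408.9845 ≈ 0.8320

0.8320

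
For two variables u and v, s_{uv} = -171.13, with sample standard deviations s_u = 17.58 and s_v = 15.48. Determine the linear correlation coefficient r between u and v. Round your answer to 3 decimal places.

r = Cov(u,v) / (s_u · s_v) = -171.13 / (17.58 × 15.48)
  = -171.13 / 272.1384 ≈ -0.629

-0.629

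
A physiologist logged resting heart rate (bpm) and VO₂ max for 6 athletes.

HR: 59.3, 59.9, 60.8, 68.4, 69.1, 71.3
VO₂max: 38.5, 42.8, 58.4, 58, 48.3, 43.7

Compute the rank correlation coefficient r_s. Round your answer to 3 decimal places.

Rank HR: 1, 2, 3, 4, 5, 6
Rank VO₂max: 1, 2, 6, 5, 4, 3
d = rank(HR) − rank(VO₂max): 0, 0, -3, -1, 1, 3; Σd² = 20
ρ = 1 − 6Σd² / [n(n²−1)] = 1 − 6×20 / (6×35) = 1 − 120/210 ≈ 0.429

0.429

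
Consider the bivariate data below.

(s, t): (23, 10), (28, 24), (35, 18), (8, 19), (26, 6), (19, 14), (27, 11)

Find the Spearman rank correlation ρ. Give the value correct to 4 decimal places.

Rank s: 3, 6, 7, 1, 4, 2, 5
Rank t: 2, 7, 5, 6, 1, 4, 3
d = rank(s) − rank(t): 1, -1, 2, -5, 3, -2, 2; Σd² = 48
ρ = 1 − 6Σd² / [n(n²−1)] = 1 − 6×48 / (7×48) = 1 − 288/336 ≈ 0.1429

0.1429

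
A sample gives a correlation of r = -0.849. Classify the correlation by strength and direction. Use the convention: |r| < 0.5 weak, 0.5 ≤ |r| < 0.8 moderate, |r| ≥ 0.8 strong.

r = -0.849 < 0 so the relationship is negative.
|r| = 0.849, which falls in the strong range.

strong negative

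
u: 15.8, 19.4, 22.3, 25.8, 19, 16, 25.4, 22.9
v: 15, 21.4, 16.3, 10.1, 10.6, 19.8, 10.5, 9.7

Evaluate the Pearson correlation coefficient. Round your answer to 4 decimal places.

-0.6168

n = 8, Σu = 166.6, Σv = 113.4, Σu² = 3575.5, Σv² = 1759.4, Σuv = 2283.26
nΣuv − ΣuΣv = 18266.08 − 18892.44 = -626.36
nΣu² − (Σu)² = 28604 − 27755.56 = 848.44; nΣv² − (Σv)² = 14075.2 − 12859.56 = 1215.64
r = -626.36 / √(848.44 × 1215.64) = -626.36 / 1015.5775 ≈ -0.6168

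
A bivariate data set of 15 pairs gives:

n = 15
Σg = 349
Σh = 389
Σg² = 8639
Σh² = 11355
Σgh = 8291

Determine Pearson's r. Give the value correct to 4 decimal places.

r = (nΣgh − ΣgΣh) / √[(nΣg² − (Σg)²)(nΣh² − (Σh)²)]
Numerator: 15×8291 − 349×389 = -11396
Denominator: √[(129585 − 121801)(170325 − 151321)] = √[7784 × 19004] = 12162.5300
r = -11396 / 12162.5300 ≈ -0.9370

-0.9370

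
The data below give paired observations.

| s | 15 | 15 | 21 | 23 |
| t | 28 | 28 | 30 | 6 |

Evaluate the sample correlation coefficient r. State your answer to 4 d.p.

-0.6682

n = 4, Σs = 74, Σt = 92, Σs² = 1420, Σt² = 2504, Σst = 1608
nΣst − ΣsΣt = 6432 − 6808 = -376
nΣs² − (Σs)² = 5680 − 5476 = 204; nΣt² − (Σt)² = 10016 − 8464 = 1552
r = -376 / √(204 × 1552) = -376 / 562.6793 ≈ -0.6682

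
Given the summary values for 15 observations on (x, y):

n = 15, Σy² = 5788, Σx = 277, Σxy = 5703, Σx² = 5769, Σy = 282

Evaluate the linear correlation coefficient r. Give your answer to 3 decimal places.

r = (nΣxy − ΣxΣy) / √[(nΣx² − (Σx)²)(nΣy² − (Σy)²)]
Numerator: 15×5703 − 277×282 = 7431
Denominator: √[(86535 − 76729)(86820 − 79524)] = √[9806 × 7296] = 8458.4027
r = 7431 / 8458.4027 ≈ 0.879

0.879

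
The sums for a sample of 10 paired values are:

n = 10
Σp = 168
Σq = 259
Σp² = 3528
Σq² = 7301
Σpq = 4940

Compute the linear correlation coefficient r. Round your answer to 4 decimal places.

0.9103

r = (nΣpq − ΣpΣq) / √[(nΣp² − (Σp)²)(nΣq² − (Σq)²)]
Numerator: 10×4940 − 168×259 = 5888
Denominator: √[(35280 − 28224)(73010 − 67081)] = √[7056 × 5929] = 6468.0000
r = 5888 / 6468.0000 ≈ 0.9103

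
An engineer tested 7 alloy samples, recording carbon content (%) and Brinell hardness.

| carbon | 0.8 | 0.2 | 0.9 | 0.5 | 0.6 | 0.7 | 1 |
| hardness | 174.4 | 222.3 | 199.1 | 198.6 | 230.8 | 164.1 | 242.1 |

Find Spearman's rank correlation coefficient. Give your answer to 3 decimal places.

Rank carbon: 5, 1, 6, 2, 3, 4, 7
Rank hardness: 2, 5, 4, 3, 6, 1, 7
d = rank(carbon) − rank(hardness): 3, -4, 2, -1, -3, 3, 0; Σd² = 48
ρ = 1 − 6Σd² / [n(n²−1)] = 1 − 6×48 / (7×48) = 1 − 288/336 ≈ 0.143

0.143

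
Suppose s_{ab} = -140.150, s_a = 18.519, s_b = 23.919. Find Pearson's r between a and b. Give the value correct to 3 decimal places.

-0.316

r = Cov(a,b) / (s_a · s_b) = -140.150 / (18.519 × 23.919)
  = -140.150 / 442.9560 ≈ -0.316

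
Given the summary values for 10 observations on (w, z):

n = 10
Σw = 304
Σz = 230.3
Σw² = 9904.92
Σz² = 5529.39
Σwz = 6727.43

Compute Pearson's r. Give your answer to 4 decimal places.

-0.7075

r = (nΣwz − ΣwΣz) / √[(nΣw² − (Σw)²)(nΣz² − (Σz)²)]
Numerator: 10×6727.43 − 304×230.3 = -2736.9
Denominator: √[(99049.2 − 92416)(55293.9 − 53038.09)] = √[6633.2 × 2255.81] = 3868.2346
r = -2736.9 / 3868.2346 ≈ -0.7075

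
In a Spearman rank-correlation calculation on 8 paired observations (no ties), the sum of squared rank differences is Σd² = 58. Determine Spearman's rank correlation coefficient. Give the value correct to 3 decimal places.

ρ = 1 − 6Σd² / [n(n²−1)] = 1 − 6×58 / (8×63)
  = 1 − 348/504 = 1 − 0.6905 ≈ 0.310

0.310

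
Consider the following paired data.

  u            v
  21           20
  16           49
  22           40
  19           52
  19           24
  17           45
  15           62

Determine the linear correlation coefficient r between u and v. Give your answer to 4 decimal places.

-0.6781

n = 7, Σu = 129, Σv = 292, Σu² = 2417, Σv² = 13550, Σuv = 5223
nΣuv − ΣuΣv = 36561 − 37668 = -1107
nΣu² − (Σu)² = 16919 − 16641 = 278; nΣv² − (Σv)² = 94850 − 85264 = 9586
r = -1107 / √(278 × 9586) = -1107 / 1632.4546 ≈ -0.6781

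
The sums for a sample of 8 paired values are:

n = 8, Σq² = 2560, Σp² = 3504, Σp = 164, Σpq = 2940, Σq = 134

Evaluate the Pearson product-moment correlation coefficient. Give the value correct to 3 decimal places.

r = (nΣpq − ΣpΣq) / √[(nΣp² − (Σp)²)(nΣq² − (Σq)²)]
Numerator: 8×2940 − 164×134 = 1544
Denominator: √[(28032 − 26896)(20480 − 17956)] = √[1136 × 2524] = 1693.2997
r = 1544 / 1693.2997 ≈ 0.912

0.912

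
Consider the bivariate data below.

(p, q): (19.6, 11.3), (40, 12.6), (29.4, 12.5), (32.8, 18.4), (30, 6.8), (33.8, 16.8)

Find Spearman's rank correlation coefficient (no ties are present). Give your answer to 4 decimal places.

Rank p: 1, 6, 2, 4, 3, 5
Rank q: 2, 4, 3, 6, 1, 5
d = rank(p) − rank(q): -1, 2, -1, -2, 2, 0; Σd² = 14
ρ = 1 − 6Σd² / [n(n²−1)] = 1 − 6×14 / (6×35) = 1 − 84/210 ≈ 0.6000

0.6000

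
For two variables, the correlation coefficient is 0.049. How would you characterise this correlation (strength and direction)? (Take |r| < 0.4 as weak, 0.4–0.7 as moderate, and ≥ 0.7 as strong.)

r = 0.049 > 0 so the relationship is positive.
|r| = 0.049, which falls in the weak range.

weak positive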